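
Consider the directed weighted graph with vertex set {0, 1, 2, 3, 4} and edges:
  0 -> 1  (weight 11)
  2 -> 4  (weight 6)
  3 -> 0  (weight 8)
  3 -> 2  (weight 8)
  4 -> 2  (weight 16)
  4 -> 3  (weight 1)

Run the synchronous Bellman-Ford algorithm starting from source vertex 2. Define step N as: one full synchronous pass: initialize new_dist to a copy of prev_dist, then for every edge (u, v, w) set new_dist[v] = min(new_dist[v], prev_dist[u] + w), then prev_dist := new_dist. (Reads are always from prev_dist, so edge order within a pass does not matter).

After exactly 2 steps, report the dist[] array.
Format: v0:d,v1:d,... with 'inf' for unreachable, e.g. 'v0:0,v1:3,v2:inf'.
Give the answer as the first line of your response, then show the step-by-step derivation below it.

v0:inf,v1:inf,v2:0,v3:7,v4:6

step 1: dist = v0:inf,v1:inf,v2:0,v3:inf,v4:6
step 2: dist = v0:inf,v1:inf,v2:0,v3:7,v4:6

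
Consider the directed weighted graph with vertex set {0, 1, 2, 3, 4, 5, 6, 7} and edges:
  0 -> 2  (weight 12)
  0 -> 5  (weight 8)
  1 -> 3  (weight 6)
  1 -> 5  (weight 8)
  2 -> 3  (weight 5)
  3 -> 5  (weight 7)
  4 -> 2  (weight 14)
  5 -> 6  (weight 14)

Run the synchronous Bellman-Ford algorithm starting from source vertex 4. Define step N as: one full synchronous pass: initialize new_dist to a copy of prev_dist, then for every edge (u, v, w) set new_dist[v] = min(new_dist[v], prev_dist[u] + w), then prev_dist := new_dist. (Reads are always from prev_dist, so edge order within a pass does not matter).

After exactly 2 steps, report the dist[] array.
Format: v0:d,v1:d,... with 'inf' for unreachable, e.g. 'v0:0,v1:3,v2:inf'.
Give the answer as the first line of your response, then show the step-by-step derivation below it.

v0:inf,v1:inf,v2:14,v3:19,v4:0,v5:inf,v6:inf,v7:inf

step 1: dist = v0:inf,v1:inf,v2:14,v3:inf,v4:0,v5:inf,v6:inf,v7:inf
step 2: dist = v0:inf,v1:inf,v2:14,v3:19,v4:0,v5:inf,v6:inf,v7:inf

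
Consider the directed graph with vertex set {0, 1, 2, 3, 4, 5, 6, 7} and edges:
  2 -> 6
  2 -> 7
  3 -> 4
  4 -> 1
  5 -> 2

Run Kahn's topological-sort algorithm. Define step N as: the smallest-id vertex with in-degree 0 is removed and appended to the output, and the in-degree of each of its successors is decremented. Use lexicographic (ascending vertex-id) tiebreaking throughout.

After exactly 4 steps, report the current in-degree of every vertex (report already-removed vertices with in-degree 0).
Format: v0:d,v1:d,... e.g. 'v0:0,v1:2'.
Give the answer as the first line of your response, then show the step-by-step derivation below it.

v0:0,v1:0,v2:1,v3:0,v4:0,v5:0,v6:1,v7:1

step 1: output 0; order=[0]; indeg=(0,1,1,0,1,0,1,1)
step 2: output 3; order=[0,3]; indeg=(0,1,1,0,0,0,1,1)
step 3: output 4; order=[0,3,4]; indeg=(0,0,1,0,0,0,1,1)
step 4: output 1; order=[0,3,4,1]; indeg=(0,0,1,0,0,0,1,1)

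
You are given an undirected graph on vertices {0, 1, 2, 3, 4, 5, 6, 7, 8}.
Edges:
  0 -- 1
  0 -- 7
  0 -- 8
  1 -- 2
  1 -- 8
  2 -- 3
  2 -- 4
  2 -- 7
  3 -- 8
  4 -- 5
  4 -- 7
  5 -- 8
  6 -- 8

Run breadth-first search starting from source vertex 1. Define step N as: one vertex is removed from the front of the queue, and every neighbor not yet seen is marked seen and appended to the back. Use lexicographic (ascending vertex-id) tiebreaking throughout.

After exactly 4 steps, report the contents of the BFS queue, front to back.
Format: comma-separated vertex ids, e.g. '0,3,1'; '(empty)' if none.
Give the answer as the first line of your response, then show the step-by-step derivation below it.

7,3,4,5,6

step 1: dequeue 1; queue=[0,2,8]; order=1
step 2: dequeue 0; queue=[2,8,7]; order=1,0
step 3: dequeue 2; queue=[8,7,3,4]; order=1,0,2
step 4: dequeue 8; queue=[7,3,4,5,6]; order=1,0,2,8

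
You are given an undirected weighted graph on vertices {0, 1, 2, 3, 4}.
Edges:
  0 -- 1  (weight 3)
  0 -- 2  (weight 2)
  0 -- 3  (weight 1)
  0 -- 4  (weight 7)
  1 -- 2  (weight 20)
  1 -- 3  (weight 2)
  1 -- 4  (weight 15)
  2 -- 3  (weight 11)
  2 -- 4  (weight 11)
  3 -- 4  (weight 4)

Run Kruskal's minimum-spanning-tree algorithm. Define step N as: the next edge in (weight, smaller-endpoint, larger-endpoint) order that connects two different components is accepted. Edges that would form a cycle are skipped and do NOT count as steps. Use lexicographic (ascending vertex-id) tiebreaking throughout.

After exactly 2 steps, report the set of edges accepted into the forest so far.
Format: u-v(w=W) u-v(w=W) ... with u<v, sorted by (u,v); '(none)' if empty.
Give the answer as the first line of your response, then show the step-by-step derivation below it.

0-2(w=2) 0-3(w=1)

step 1: add edge 0-3 (w=1); MST = {0-3(w=1)}
step 2: add edge 0-2 (w=2); MST = {0-2(w=2) 0-3(w=1)}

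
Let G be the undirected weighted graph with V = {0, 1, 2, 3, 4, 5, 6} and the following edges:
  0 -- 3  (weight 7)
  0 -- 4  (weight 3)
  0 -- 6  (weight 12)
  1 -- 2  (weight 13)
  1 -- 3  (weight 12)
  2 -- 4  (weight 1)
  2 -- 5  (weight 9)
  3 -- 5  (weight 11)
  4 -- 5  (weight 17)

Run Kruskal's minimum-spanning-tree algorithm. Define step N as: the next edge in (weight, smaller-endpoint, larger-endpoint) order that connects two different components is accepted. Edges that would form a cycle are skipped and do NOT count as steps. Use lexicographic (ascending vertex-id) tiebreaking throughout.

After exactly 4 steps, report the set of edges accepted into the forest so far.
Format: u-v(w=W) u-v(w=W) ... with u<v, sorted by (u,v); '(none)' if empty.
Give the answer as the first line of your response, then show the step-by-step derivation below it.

0-3(w=7) 0-4(w=3) 2-4(w=1) 2-5(w=9)

step 1: add edge 2-4 (w=1); MST = {2-4(w=1)}
step 2: add edge 0-4 (w=3); MST = {0-4(w=3) 2-4(w=1)}
step 3: add edge 0-3 (w=7); MST = {0-3(w=7) 0-4(w=3) 2-4(w=1)}
step 4: add edge 2-5 (w=9); MST = {0-3(w=7) 0-4(w=3) 2-4(w=1) 2-5(w=9)}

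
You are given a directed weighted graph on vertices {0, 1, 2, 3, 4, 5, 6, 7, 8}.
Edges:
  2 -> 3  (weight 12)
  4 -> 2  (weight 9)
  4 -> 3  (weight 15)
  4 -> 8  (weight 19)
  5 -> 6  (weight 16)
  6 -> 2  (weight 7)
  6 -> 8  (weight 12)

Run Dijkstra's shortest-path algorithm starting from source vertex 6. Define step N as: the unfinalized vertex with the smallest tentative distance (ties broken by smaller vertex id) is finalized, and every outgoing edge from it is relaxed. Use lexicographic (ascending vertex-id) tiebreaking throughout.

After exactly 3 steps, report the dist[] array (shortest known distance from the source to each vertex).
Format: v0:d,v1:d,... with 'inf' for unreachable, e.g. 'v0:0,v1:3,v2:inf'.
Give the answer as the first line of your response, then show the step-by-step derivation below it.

v0:inf,v1:inf,v2:7,v3:19,v4:inf,v5:inf,v6:0,v7:inf,v8:12

step 1: dist = v0:inf,v1:inf,v2:7,v3:inf,v4:inf,v5:inf,v6:0,v7:inf,v8:12
step 2: dist = v0:inf,v1:inf,v2:7,v3:19,v4:inf,v5:inf,v6:0,v7:inf,v8:12
step 3: dist = v0:inf,v1:inf,v2:7,v3:19,v4:inf,v5:inf,v6:0,v7:inf,v8:12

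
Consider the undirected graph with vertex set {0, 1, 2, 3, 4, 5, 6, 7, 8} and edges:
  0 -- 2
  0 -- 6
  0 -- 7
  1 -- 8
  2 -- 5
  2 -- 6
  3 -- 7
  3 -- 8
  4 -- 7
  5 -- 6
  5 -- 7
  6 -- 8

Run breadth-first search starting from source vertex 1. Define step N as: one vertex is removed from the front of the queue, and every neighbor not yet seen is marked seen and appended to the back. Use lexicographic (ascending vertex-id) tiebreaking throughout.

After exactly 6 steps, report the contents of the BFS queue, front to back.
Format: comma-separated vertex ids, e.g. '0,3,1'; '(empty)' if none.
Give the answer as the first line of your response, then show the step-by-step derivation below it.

2,5,4

step 1: dequeue 1; queue=[8]; order=1
step 2: dequeue 8; queue=[3,6]; order=1,8
step 3: dequeue 3; queue=[6,7]; order=1,8,3
step 4: dequeue 6; queue=[7,0,2,5]; order=1,8,3,6
step 5: dequeue 7; queue=[0,2,5,4]; order=1,8,3,6,7
step 6: dequeue 0; queue=[2,5,4]; order=1,8,3,6,7,0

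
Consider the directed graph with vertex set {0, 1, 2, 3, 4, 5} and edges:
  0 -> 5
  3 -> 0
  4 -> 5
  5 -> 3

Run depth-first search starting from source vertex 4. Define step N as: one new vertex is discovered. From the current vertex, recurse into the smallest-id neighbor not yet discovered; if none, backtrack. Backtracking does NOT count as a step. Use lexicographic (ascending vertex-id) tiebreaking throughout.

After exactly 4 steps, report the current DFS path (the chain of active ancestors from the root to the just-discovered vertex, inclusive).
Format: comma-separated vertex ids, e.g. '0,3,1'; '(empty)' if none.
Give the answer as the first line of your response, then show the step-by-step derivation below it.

4,5,3,0

step 1: discover 4; path=4; order=4
step 2: discover 5; path=4>5; order=4,5
step 3: discover 3; path=4>5>3; order=4,5,3
step 4: discover 0; path=4>5>3>0; order=4,5,3,0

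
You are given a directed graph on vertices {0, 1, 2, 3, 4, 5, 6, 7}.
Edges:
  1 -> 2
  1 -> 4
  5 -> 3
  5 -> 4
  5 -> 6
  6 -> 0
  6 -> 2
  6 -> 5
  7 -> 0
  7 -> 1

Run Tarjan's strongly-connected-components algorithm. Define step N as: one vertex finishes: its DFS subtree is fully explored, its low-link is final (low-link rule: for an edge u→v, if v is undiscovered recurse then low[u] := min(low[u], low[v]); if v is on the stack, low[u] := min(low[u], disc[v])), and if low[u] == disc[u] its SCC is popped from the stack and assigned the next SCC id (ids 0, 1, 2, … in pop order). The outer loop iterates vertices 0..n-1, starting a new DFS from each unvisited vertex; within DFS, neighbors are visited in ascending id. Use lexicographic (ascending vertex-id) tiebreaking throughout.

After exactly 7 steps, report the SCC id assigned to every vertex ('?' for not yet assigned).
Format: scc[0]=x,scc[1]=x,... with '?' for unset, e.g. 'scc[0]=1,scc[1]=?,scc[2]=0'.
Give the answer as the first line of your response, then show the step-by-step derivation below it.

scc[0]=0,scc[1]=3,scc[2]=1,scc[3]=4,scc[4]=2,scc[5]=5,scc[6]=5,scc[7]=?

step 1: low=(low[0]=0,low[1]=?,low[2]=?,low[3]=?,low[4]=?,low[5]=?,low[6]=?,low[7]=?); scc=(scc[0]=0,scc[1]=?,scc[2]=?,scc[3]=?,scc[4]=?,scc[5]=?,scc[6]=?,scc[7]=?)
step 2: low=(low[0]=0,low[1]=1,low[2]=2,low[3]=?,low[4]=?,low[5]=?,low[6]=?,low[7]=?); scc=(scc[0]=0,scc[1]=?,scc[2]=1,scc[3]=?,scc[4]=?,scc[5]=?,scc[6]=?,scc[7]=?)
step 3: low=(low[0]=0,low[1]=1,low[2]=2,low[3]=?,low[4]=3,low[5]=?,low[6]=?,low[7]=?); scc=(scc[0]=0,scc[1]=?,scc[2]=1,scc[3]=?,scc[4]=2,scc[5]=?,scc[6]=?,scc[7]=?)
step 4: low=(low[0]=0,low[1]=1,low[2]=2,low[3]=?,low[4]=3,low[5]=?,low[6]=?,low[7]=?); scc=(scc[0]=0,scc[1]=3,scc[2]=1,scc[3]=?,scc[4]=2,scc[5]=?,scc[6]=?,scc[7]=?)
step 5: low=(low[0]=0,low[1]=1,low[2]=2,low[3]=4,low[4]=3,low[5]=?,low[6]=?,low[7]=?); scc=(scc[0]=0,scc[1]=3,scc[2]=1,scc[3]=4,scc[4]=2,scc[5]=?,scc[6]=?,scc[7]=?)
step 6: low=(low[0]=0,low[1]=1,low[2]=2,low[3]=4,low[4]=3,low[5]=5,low[6]=5,low[7]=?); scc=(scc[0]=0,scc[1]=3,scc[2]=1,scc[3]=4,scc[4]=2,scc[5]=?,scc[6]=?,scc[7]=?)
step 7: low=(low[0]=0,low[1]=1,low[2]=2,low[3]=4,low[4]=3,low[5]=5,low[6]=5,low[7]=?); scc=(scc[0]=0,scc[1]=3,scc[2]=1,scc[3]=4,scc[4]=2,scc[5]=5,scc[6]=5,scc[7]=?)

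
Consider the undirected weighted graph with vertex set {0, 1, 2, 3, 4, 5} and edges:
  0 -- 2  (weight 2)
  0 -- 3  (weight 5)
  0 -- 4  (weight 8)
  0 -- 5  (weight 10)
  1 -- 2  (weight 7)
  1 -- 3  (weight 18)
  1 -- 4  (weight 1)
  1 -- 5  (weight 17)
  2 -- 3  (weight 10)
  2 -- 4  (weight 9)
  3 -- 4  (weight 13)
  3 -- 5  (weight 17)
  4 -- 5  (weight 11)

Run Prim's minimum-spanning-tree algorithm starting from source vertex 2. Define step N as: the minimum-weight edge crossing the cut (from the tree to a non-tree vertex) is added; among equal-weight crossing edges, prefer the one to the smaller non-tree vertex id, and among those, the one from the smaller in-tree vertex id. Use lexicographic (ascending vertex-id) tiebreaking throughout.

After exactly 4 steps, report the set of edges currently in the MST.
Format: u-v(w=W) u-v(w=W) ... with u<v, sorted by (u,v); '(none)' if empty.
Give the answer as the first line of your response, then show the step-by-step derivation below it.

0-2(w=2) 0-3(w=5) 1-2(w=7) 1-4(w=1)

step 1: add edge 0-2 (w=2); MST = {0-2(w=2)}
step 2: add edge 0-3 (w=5); MST = {0-2(w=2) 0-3(w=5)}
step 3: add edge 1-2 (w=7); MST = {0-2(w=2) 0-3(w=5) 1-2(w=7)}
step 4: add edge 1-4 (w=1); MST = {0-2(w=2) 0-3(w=5) 1-2(w=7) 1-4(w=1)}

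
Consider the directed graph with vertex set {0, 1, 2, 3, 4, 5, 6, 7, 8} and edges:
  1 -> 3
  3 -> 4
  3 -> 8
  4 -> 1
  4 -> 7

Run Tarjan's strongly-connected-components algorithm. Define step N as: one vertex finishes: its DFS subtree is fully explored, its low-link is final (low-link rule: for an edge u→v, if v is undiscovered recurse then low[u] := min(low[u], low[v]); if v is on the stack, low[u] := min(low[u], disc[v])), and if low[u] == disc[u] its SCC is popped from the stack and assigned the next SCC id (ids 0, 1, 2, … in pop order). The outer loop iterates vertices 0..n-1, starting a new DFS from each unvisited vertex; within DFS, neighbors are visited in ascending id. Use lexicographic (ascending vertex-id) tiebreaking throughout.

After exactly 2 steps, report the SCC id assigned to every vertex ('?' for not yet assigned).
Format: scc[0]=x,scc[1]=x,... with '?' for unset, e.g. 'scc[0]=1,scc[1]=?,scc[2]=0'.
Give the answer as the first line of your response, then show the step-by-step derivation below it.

scc[0]=0,scc[1]=?,scc[2]=?,scc[3]=?,scc[4]=?,scc[5]=?,scc[6]=?,scc[7]=1,scc[8]=?

step 1: low=(low[0]=0,low[1]=?,low[2]=?,low[3]=?,low[4]=?,low[5]=?,low[6]=?,low[7]=?,low[8]=?); scc=(scc[0]=0,scc[1]=?,scc[2]=?,scc[3]=?,scc[4]=?,scc[5]=?,scc[6]=?,scc[7]=?,scc[8]=?)
step 2: low=(low[0]=0,low[1]=1,low[2]=?,low[3]=2,low[4]=1,low[5]=?,low[6]=?,low[7]=4,low[8]=?); scc=(scc[0]=0,scc[1]=?,scc[2]=?,scc[3]=?,scc[4]=?,scc[5]=?,scc[6]=?,scc[7]=1,scc[8]=?)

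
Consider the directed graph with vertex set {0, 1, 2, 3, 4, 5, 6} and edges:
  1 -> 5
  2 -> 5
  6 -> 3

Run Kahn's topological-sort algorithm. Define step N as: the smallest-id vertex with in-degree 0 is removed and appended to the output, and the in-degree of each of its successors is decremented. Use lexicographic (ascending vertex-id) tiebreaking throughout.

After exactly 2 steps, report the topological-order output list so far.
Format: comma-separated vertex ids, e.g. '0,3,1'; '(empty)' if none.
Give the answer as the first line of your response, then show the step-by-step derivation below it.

0,1

step 1: output 0; order=[0]; indeg=(0,0,0,1,0,2,0)
step 2: output 1; order=[0,1]; indeg=(0,0,0,1,0,1,0)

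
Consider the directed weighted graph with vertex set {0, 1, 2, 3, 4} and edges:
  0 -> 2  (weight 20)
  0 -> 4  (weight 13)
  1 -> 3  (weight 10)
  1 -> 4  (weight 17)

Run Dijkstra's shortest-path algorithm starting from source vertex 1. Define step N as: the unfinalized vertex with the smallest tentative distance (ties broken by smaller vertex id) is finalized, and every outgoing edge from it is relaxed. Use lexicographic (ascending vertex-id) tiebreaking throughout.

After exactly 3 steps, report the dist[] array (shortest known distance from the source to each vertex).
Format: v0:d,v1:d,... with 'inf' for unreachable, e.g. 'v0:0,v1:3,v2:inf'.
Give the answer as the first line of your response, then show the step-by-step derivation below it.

v0:inf,v1:0,v2:inf,v3:10,v4:17

step 1: dist = v0:inf,v1:0,v2:inf,v3:10,v4:17
step 2: dist = v0:inf,v1:0,v2:inf,v3:10,v4:17
step 3: dist = v0:inf,v1:0,v2:inf,v3:10,v4:17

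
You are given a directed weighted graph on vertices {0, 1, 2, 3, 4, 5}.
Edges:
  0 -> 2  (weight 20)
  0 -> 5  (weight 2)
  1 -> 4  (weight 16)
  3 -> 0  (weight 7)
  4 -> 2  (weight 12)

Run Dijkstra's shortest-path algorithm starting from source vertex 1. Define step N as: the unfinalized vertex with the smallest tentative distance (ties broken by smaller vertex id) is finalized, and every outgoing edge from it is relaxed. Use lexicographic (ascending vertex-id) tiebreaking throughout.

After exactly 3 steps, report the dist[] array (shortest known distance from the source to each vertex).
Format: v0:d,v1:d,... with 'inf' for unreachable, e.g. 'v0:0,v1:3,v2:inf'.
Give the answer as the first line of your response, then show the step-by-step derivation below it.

v0:inf,v1:0,v2:28,v3:inf,v4:16,v5:inf

step 1: dist = v0:inf,v1:0,v2:inf,v3:inf,v4:16,v5:inf
step 2: dist = v0:inf,v1:0,v2:28,v3:inf,v4:16,v5:inf
step 3: dist = v0:inf,v1:0,v2:28,v3:inf,v4:16,v5:inf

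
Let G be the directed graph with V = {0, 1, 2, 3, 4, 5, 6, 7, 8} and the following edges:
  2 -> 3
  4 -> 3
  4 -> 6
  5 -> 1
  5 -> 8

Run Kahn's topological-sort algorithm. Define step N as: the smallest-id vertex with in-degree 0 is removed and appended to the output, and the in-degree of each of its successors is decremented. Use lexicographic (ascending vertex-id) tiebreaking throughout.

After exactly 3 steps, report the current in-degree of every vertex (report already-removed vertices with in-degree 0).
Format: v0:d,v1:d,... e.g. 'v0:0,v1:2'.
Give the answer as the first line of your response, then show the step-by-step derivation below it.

v0:0,v1:1,v2:0,v3:0,v4:0,v5:0,v6:0,v7:0,v8:1

step 1: output 0; order=[0]; indeg=(0,1,0,2,0,0,1,0,1)
step 2: output 2; order=[0,2]; indeg=(0,1,0,1,0,0,1,0,1)
step 3: output 4; order=[0,2,4]; indeg=(0,1,0,0,0,0,0,0,1)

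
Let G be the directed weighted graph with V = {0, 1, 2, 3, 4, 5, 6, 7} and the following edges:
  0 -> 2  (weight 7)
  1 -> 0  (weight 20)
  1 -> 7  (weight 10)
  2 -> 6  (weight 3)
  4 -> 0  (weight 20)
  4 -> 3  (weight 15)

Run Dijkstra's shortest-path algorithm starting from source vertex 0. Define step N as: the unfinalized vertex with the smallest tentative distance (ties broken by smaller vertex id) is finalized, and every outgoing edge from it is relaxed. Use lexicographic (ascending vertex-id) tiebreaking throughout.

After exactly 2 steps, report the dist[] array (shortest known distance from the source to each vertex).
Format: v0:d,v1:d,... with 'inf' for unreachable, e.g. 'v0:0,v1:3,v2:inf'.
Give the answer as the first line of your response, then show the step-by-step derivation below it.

v0:0,v1:inf,v2:7,v3:inf,v4:inf,v5:inf,v6:10,v7:inf

step 1: dist = v0:0,v1:inf,v2:7,v3:inf,v4:inf,v5:inf,v6:inf,v7:inf
step 2: dist = v0:0,v1:inf,v2:7,v3:inf,v4:inf,v5:inf,v6:10,v7:inf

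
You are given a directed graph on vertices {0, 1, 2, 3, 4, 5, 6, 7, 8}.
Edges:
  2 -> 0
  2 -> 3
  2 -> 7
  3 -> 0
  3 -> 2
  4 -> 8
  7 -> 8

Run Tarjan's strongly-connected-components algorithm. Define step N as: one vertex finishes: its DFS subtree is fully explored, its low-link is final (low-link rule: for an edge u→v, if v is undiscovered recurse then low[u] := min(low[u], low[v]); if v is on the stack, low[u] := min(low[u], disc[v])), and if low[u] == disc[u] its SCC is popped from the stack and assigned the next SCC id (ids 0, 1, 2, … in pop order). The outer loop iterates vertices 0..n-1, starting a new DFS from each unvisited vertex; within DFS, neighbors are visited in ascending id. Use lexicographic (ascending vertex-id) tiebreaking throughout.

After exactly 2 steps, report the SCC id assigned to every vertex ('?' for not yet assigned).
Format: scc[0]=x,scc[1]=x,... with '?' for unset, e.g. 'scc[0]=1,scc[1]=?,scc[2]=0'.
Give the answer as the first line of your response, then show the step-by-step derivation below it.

scc[0]=0,scc[1]=1,scc[2]=?,scc[3]=?,scc[4]=?,scc[5]=?,scc[6]=?,scc[7]=?,scc[8]=?

step 1: low=(low[0]=0,low[1]=?,low[2]=?,low[3]=?,low[4]=?,low[5]=?,low[6]=?,low[7]=?,low[8]=?); scc=(scc[0]=0,scc[1]=?,scc[2]=?,scc[3]=?,scc[4]=?,scc[5]=?,scc[6]=?,scc[7]=?,scc[8]=?)
step 2: low=(low[0]=0,low[1]=1,low[2]=?,low[3]=?,low[4]=?,low[5]=?,low[6]=?,low[7]=?,low[8]=?); scc=(scc[0]=0,scc[1]=1,scc[2]=?,scc[3]=?,scc[4]=?,scc[5]=?,scc[6]=?,scc[7]=?,scc[8]=?)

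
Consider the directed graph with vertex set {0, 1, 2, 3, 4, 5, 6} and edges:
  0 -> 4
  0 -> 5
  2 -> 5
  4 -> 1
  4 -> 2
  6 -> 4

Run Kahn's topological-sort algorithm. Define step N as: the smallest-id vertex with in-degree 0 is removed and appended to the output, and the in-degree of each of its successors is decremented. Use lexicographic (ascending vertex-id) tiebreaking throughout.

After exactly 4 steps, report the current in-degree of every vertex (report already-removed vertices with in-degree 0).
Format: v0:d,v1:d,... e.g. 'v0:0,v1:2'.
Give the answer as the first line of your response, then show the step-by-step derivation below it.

v0:0,v1:0,v2:0,v3:0,v4:0,v5:1,v6:0

step 1: output 0; order=[0]; indeg=(0,1,1,0,1,1,0)
step 2: output 3; order=[0,3]; indeg=(0,1,1,0,1,1,0)
step 3: output 6; order=[0,3,6]; indeg=(0,1,1,0,0,1,0)
step 4: output 4; order=[0,3,6,4]; indeg=(0,0,0,0,0,1,0)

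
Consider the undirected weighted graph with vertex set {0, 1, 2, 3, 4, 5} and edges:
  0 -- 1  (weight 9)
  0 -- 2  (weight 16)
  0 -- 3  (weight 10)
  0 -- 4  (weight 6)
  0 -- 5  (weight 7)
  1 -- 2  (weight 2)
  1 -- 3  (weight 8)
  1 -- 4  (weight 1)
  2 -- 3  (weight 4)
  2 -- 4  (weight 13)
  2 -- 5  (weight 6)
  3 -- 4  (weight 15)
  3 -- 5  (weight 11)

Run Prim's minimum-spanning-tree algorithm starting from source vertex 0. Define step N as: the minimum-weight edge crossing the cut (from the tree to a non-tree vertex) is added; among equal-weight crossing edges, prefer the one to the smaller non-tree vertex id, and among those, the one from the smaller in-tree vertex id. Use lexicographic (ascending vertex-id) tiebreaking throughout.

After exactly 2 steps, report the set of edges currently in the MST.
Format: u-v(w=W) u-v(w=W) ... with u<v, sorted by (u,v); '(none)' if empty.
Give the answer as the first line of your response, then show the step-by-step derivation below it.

0-4(w=6) 1-4(w=1)

step 1: add edge 0-4 (w=6); MST = {0-4(w=6)}
step 2: add edge 1-4 (w=1); MST = {0-4(w=6) 1-4(w=1)}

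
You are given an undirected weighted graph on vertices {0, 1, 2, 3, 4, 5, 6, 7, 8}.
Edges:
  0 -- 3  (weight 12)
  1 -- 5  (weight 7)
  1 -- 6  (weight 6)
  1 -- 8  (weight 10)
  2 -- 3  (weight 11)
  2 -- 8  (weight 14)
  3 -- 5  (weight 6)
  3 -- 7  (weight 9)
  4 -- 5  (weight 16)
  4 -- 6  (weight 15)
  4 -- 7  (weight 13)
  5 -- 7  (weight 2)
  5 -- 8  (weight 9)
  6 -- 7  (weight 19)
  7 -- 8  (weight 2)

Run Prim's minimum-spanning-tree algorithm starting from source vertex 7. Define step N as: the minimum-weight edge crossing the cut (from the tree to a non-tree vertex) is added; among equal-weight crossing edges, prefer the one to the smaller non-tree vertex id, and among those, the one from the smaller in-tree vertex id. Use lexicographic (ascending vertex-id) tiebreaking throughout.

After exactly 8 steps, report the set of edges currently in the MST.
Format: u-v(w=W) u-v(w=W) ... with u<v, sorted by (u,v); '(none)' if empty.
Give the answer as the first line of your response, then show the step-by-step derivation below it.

0-3(w=12) 1-5(w=7) 1-6(w=6) 2-3(w=11) 3-5(w=6) 4-7(w=13) 5-7(w=2) 7-8(w=2)

step 1: add edge 5-7 (w=2); MST = {5-7(w=2)}
step 2: add edge 7-8 (w=2); MST = {5-7(w=2) 7-8(w=2)}
step 3: add edge 3-5 (w=6); MST = {3-5(w=6) 5-7(w=2) 7-8(w=2)}
step 4: add edge 1-5 (w=7); MST = {1-5(w=7) 3-5(w=6) 5-7(w=2) 7-8(w=2)}
step 5: add edge 1-6 (w=6); MST = {1-5(w=7) 1-6(w=6) 3-5(w=6) 5-7(w=2) 7-8(w=2)}
step 6: add edge 2-3 (w=11); MST = {1-5(w=7) 1-6(w=6) 2-3(w=11) 3-5(w=6) 5-7(w=2) 7-8(w=2)}
step 7: add edge 0-3 (w=12); MST = {0-3(w=12) 1-5(w=7) 1-6(w=6) 2-3(w=11) 3-5(w=6) 5-7(w=2) 7-8(w=2)}
step 8: add edge 4-7 (w=13); MST = {0-3(w=12) 1-5(w=7) 1-6(w=6) 2-3(w=11) 3-5(w=6) 4-7(w=13) 5-7(w=2) 7-8(w=2)}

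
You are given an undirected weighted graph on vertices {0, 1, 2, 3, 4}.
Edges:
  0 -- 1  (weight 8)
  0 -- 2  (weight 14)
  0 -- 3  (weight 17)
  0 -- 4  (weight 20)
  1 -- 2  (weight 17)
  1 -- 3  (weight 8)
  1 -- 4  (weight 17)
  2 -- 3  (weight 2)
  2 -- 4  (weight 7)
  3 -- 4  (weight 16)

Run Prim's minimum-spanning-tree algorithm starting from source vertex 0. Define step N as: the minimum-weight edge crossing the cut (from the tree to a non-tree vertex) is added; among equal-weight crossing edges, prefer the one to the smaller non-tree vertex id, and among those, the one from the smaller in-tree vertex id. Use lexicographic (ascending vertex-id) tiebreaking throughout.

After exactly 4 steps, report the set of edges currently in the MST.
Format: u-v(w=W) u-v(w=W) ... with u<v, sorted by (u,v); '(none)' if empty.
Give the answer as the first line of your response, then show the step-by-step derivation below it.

0-1(w=8) 1-3(w=8) 2-3(w=2) 2-4(w=7)

step 1: add edge 0-1 (w=8); MST = {0-1(w=8)}
step 2: add edge 1-3 (w=8); MST = {0-1(w=8) 1-3(w=8)}
step 3: add edge 2-3 (w=2); MST = {0-1(w=8) 1-3(w=8) 2-3(w=2)}
step 4: add edge 2-4 (w=7); MST = {0-1(w=8) 1-3(w=8) 2-3(w=2) 2-4(w=7)}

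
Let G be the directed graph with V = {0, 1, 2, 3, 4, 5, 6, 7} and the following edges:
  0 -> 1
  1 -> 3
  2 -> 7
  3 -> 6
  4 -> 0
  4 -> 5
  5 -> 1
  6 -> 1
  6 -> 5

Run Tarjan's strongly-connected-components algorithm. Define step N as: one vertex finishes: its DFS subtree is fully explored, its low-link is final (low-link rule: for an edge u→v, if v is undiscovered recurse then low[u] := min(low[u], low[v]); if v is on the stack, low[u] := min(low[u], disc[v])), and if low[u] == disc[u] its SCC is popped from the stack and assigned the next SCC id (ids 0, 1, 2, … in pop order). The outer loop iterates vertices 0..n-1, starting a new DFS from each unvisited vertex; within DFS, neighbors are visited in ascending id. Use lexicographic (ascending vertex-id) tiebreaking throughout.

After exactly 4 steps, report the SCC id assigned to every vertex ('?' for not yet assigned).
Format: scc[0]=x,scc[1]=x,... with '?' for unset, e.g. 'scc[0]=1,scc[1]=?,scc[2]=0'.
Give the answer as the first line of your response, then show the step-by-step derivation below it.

scc[0]=?,scc[1]=0,scc[2]=?,scc[3]=0,scc[4]=?,scc[5]=0,scc[6]=0,scc[7]=?

step 1: low=(low[0]=0,low[1]=1,low[2]=?,low[3]=2,low[4]=?,low[5]=1,low[6]=1,low[7]=?); scc=(scc[0]=?,scc[1]=?,scc[2]=?,scc[3]=?,scc[4]=?,scc[5]=?,scc[6]=?,scc[7]=?)
step 2: low=(low[0]=0,low[1]=1,low[2]=?,low[3]=2,low[4]=?,low[5]=1,low[6]=1,low[7]=?); scc=(scc[0]=?,scc[1]=?,scc[2]=?,scc[3]=?,scc[4]=?,scc[5]=?,scc[6]=?,scc[7]=?)
step 3: low=(low[0]=0,low[1]=1,low[2]=?,low[3]=1,low[4]=?,low[5]=1,low[6]=1,low[7]=?); scc=(scc[0]=?,scc[1]=?,scc[2]=?,scc[3]=?,scc[4]=?,scc[5]=?,scc[6]=?,scc[7]=?)
step 4: low=(low[0]=0,low[1]=1,low[2]=?,low[3]=1,low[4]=?,low[5]=1,low[6]=1,low[7]=?); scc=(scc[0]=?,scc[1]=0,scc[2]=?,scc[3]=0,scc[4]=?,scc[5]=0,scc[6]=0,scc[7]=?)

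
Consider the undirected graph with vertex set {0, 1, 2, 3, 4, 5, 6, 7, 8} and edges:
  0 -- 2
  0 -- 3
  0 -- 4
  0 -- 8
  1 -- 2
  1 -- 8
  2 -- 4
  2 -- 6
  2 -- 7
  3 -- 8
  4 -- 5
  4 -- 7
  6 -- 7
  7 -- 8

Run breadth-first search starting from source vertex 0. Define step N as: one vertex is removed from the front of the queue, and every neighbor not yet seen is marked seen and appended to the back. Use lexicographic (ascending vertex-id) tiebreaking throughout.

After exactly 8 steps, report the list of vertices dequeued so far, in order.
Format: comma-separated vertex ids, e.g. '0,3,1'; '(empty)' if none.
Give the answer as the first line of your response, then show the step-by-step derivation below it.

0,2,3,4,8,1,6,7

step 1: dequeue 0; queue=[2,3,4,8]; order=0
step 2: dequeue 2; queue=[3,4,8,1,6,7]; order=0,2
step 3: dequeue 3; queue=[4,8,1,6,7]; order=0,2,3
step 4: dequeue 4; queue=[8,1,6,7,5]; order=0,2,3,4
step 5: dequeue 8; queue=[1,6,7,5]; order=0,2,3,4,8
step 6: dequeue 1; queue=[6,7,5]; order=0,2,3,4,8,1
step 7: dequeue 6; queue=[7,5]; order=0,2,3,4,8,1,6
step 8: dequeue 7; queue=[5]; order=0,2,3,4,8,1,6,7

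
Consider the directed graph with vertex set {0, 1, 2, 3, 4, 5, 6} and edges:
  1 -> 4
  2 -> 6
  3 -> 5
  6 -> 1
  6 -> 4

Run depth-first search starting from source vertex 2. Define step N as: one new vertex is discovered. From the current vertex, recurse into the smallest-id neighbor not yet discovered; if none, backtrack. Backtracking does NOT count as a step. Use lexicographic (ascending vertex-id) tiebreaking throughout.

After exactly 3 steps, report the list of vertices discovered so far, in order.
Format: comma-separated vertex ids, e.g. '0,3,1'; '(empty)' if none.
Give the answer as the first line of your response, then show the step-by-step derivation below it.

2,6,1

step 1: discover 2; path=2; order=2
step 2: discover 6; path=2>6; order=2,6
step 3: discover 1; path=2>6>1; order=2,6,1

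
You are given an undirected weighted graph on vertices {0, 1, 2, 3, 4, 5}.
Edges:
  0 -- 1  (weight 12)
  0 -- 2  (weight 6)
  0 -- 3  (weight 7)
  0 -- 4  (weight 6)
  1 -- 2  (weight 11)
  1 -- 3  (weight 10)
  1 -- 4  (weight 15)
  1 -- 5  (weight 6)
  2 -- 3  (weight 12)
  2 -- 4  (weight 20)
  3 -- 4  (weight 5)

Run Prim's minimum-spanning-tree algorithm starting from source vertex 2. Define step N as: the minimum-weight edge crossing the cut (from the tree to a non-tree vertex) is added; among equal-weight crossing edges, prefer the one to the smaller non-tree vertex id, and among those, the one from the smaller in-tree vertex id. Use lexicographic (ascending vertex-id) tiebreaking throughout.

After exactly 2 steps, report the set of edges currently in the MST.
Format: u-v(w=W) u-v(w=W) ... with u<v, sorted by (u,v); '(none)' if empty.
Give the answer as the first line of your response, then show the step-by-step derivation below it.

0-2(w=6) 0-4(w=6)

step 1: add edge 0-2 (w=6); MST = {0-2(w=6)}
step 2: add edge 0-4 (w=6); MST = {0-2(w=6) 0-4(w=6)}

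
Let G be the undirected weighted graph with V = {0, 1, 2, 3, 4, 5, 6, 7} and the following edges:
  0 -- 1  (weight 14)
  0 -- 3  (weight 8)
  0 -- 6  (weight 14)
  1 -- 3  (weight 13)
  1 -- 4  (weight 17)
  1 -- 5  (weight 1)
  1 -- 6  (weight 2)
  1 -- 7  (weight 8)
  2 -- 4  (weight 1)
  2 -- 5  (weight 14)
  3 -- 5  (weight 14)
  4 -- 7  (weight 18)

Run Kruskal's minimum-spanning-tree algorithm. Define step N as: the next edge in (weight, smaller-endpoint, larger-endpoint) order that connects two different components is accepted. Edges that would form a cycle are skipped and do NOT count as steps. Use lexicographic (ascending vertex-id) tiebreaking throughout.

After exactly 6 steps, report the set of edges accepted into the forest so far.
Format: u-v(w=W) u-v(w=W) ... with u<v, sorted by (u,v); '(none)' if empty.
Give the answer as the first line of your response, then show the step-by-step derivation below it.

0-3(w=8) 1-3(w=13) 1-5(w=1) 1-6(w=2) 1-7(w=8) 2-4(w=1)

step 1: add edge 1-5 (w=1); MST = {1-5(w=1)}
step 2: add edge 2-4 (w=1); MST = {1-5(w=1) 2-4(w=1)}
step 3: add edge 1-6 (w=2); MST = {1-5(w=1) 1-6(w=2) 2-4(w=1)}
step 4: add edge 0-3 (w=8); MST = {0-3(w=8) 1-5(w=1) 1-6(w=2) 2-4(w=1)}
step 5: add edge 1-7 (w=8); MST = {0-3(w=8) 1-5(w=1) 1-6(w=2) 1-7(w=8) 2-4(w=1)}
step 6: add edge 1-3 (w=13); MST = {0-3(w=8) 1-3(w=13) 1-5(w=1) 1-6(w=2) 1-7(w=8) 2-4(w=1)}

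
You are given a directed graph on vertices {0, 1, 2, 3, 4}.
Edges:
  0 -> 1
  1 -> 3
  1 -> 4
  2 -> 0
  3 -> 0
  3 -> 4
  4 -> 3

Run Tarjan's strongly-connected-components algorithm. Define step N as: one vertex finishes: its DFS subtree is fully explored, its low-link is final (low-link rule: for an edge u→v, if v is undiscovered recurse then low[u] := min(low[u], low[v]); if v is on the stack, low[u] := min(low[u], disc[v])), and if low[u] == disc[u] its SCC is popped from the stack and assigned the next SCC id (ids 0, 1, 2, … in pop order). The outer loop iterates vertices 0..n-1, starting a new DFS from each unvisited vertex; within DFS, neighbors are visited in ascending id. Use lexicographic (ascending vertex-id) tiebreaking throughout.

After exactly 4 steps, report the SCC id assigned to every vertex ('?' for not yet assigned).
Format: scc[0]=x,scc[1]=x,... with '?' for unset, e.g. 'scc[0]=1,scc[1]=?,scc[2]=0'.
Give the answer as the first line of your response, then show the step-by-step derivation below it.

scc[0]=0,scc[1]=0,scc[2]=?,scc[3]=0,scc[4]=0

step 1: low=(low[0]=0,low[1]=1,low[2]=?,low[3]=0,low[4]=2); scc=(scc[0]=?,scc[1]=?,scc[2]=?,scc[3]=?,scc[4]=?)
step 2: low=(low[0]=0,low[1]=1,low[2]=?,low[3]=0,low[4]=2); scc=(scc[0]=?,scc[1]=?,scc[2]=?,scc[3]=?,scc[4]=?)
step 3: low=(low[0]=0,low[1]=0,low[2]=?,low[3]=0,low[4]=2); scc=(scc[0]=?,scc[1]=?,scc[2]=?,scc[3]=?,scc[4]=?)
step 4: low=(low[0]=0,low[1]=0,low[2]=?,low[3]=0,low[4]=2); scc=(scc[0]=0,scc[1]=0,scc[2]=?,scc[3]=0,scc[4]=0)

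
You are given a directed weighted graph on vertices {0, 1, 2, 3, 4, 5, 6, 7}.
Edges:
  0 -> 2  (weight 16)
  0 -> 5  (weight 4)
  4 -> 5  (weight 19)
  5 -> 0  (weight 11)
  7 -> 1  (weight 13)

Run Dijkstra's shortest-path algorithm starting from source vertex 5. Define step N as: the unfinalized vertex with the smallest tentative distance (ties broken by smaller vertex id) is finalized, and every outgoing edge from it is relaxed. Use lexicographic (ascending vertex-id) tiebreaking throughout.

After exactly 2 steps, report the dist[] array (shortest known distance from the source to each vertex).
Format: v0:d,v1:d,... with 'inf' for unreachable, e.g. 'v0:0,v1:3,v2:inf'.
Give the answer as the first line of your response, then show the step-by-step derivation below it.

v0:11,v1:inf,v2:27,v3:inf,v4:inf,v5:0,v6:inf,v7:inf

step 1: dist = v0:11,v1:inf,v2:inf,v3:inf,v4:inf,v5:0,v6:inf,v7:inf
step 2: dist = v0:11,v1:inf,v2:27,v3:inf,v4:inf,v5:0,v6:inf,v7:inf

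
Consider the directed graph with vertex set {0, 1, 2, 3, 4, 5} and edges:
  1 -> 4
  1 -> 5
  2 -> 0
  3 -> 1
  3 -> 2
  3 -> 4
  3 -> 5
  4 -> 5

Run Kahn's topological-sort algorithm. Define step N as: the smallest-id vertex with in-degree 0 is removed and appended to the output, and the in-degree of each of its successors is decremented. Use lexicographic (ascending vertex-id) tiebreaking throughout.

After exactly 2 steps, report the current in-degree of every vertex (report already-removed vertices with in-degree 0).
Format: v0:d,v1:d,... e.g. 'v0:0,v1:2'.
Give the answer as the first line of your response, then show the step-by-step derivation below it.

v0:1,v1:0,v2:0,v3:0,v4:0,v5:1

step 1: output 3; order=[3]; indeg=(1,0,0,0,1,2)
step 2: output 1; order=[3,1]; indeg=(1,0,0,0,0,1)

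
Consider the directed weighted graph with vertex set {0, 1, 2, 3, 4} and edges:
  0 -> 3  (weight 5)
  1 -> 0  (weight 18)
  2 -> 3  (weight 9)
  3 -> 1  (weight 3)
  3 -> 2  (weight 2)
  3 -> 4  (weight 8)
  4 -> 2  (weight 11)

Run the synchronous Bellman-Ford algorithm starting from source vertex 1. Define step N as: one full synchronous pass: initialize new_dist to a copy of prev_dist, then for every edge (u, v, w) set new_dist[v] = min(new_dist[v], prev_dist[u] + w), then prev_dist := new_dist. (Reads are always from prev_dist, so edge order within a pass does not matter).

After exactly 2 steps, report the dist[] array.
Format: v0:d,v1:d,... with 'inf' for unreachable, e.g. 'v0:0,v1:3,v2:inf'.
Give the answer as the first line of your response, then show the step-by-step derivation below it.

v0:18,v1:0,v2:inf,v3:23,v4:inf

step 1: dist = v0:18,v1:0,v2:inf,v3:inf,v4:inf
step 2: dist = v0:18,v1:0,v2:inf,v3:23,v4:inf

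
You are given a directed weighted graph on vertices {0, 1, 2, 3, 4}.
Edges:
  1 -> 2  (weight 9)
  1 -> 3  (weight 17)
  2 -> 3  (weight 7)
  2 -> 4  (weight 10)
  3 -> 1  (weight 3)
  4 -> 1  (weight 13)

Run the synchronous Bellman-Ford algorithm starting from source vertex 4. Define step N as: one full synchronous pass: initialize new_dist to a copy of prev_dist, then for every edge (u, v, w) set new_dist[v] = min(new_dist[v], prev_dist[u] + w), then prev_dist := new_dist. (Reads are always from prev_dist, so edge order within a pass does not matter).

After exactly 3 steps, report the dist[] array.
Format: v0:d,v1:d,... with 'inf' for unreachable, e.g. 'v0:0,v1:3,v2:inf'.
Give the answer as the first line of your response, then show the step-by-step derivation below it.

v0:inf,v1:13,v2:22,v3:29,v4:0

step 1: dist = v0:inf,v1:13,v2:inf,v3:inf,v4:0
step 2: dist = v0:inf,v1:13,v2:22,v3:30,v4:0
step 3: dist = v0:inf,v1:13,v2:22,v3:29,v4:0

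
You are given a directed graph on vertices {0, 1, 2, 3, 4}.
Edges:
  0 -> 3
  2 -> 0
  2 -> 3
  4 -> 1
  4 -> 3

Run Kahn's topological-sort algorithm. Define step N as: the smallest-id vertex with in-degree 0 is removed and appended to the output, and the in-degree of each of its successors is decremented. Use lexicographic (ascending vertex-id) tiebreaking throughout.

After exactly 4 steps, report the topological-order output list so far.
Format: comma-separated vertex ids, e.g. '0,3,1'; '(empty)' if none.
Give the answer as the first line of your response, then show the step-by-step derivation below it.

2,0,4,1

step 1: output 2; order=[2]; indeg=(0,1,0,2,0)
step 2: output 0; order=[2,0]; indeg=(0,1,0,1,0)
step 3: output 4; order=[2,0,4]; indeg=(0,0,0,0,0)
step 4: output 1; order=[2,0,4,1]; indeg=(0,0,0,0,0)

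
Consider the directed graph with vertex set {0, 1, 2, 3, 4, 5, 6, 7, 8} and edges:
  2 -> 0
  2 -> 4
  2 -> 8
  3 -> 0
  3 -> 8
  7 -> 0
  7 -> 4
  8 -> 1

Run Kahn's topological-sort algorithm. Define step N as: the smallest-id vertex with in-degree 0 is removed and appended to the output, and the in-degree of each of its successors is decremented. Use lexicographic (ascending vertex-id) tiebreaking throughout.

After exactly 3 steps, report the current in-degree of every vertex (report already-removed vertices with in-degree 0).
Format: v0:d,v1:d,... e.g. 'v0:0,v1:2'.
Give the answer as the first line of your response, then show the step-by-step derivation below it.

v0:1,v1:1,v2:0,v3:0,v4:1,v5:0,v6:0,v7:0,v8:0

step 1: output 2; order=[2]; indeg=(2,1,0,0,1,0,0,0,1)
step 2: output 3; order=[2,3]; indeg=(1,1,0,0,1,0,0,0,0)
step 3: output 5; order=[2,3,5]; indeg=(1,1,0,0,1,0,0,0,0)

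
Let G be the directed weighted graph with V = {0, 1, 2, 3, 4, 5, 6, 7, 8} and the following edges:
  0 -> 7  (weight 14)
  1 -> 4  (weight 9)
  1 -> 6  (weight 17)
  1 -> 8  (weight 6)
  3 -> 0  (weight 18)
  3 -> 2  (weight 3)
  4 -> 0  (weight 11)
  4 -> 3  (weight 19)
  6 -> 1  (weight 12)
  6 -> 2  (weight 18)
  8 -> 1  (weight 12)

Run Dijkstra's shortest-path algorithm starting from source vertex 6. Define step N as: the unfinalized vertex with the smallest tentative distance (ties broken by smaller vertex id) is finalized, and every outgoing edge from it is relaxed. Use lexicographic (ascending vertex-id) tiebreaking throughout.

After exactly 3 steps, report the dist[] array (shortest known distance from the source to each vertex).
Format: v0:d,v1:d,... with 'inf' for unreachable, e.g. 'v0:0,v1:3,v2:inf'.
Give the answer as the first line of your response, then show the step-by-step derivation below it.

v0:inf,v1:12,v2:18,v3:inf,v4:21,v5:inf,v6:0,v7:inf,v8:18

step 1: dist = v0:inf,v1:12,v2:18,v3:inf,v4:inf,v5:inf,v6:0,v7:inf,v8:inf
step 2: dist = v0:inf,v1:12,v2:18,v3:inf,v4:21,v5:inf,v6:0,v7:inf,v8:18
step 3: dist = v0:inf,v1:12,v2:18,v3:inf,v4:21,v5:inf,v6:0,v7:inf,v8:18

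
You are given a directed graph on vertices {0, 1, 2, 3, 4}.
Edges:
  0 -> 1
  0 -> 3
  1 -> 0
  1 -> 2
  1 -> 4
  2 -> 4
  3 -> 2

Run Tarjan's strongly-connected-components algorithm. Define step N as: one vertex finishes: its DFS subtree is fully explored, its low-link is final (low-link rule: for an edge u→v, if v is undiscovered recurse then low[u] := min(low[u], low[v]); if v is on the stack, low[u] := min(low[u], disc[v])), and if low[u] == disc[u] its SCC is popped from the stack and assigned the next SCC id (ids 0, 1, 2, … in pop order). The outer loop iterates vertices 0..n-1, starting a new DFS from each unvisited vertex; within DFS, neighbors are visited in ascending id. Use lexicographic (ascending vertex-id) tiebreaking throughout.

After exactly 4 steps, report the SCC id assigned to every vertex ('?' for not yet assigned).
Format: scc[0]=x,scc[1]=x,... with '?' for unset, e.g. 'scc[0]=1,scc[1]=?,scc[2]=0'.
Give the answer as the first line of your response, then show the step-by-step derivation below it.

scc[0]=?,scc[1]=?,scc[2]=1,scc[3]=2,scc[4]=0

step 1: low=(low[0]=0,low[1]=0,low[2]=2,low[3]=?,low[4]=3); scc=(scc[0]=?,scc[1]=?,scc[2]=?,scc[3]=?,scc[4]=0)
step 2: low=(low[0]=0,low[1]=0,low[2]=2,low[3]=?,low[4]=3); scc=(scc[0]=?,scc[1]=?,scc[2]=1,scc[3]=?,scc[4]=0)
step 3: low=(low[0]=0,low[1]=0,low[2]=2,low[3]=?,low[4]=3); scc=(scc[0]=?,scc[1]=?,scc[2]=1,scc[3]=?,scc[4]=0)
step 4: low=(low[0]=0,low[1]=0,low[2]=2,low[3]=4,low[4]=3); scc=(scc[0]=?,scc[1]=?,scc[2]=1,scc[3]=2,scc[4]=0)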